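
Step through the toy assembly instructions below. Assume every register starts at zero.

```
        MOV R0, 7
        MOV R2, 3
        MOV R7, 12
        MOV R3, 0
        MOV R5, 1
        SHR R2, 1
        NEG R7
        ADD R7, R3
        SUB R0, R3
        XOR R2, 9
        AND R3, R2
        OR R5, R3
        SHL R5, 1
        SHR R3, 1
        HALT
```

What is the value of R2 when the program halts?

8

R0=7
R2=3
R7=12
R3=0
R5=1
R2=3>>1=1
R7=-(12)=-12
R7=(-12)+0=-12
R0=7-0=7
R2=1^9=8
R3=0&8=0
R5=1|0=1
R5=1<<1=2
R3=0>>1=0
halt.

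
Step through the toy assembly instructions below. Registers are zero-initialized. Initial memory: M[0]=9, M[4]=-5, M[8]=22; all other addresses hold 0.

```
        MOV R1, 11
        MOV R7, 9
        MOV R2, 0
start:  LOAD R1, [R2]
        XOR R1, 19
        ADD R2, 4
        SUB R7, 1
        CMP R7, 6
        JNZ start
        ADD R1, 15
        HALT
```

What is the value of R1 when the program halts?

after MOV R1, 11: R1=11
after MOV R7, 9: R7=9
after MOV R2, 0: R2=0
after LOAD R1, [R2]: R1=M[0]=9
after XOR R1, 19: R1=9^19=26
after ADD R2, 4: R2=0+4=4
after SUB R7, 1: R7=9-1=8
CMP R7, 6  (cmp 8,6)
JNZ start: taken
after LOAD R1, [R2]: R1=M[4]=-5
after XOR R1, 19: R1=(-5)^19=-24
after ADD R2, 4: R2=4+4=8
after SUB R7, 1: R7=8-1=7
CMP R7, 6  (cmp 7,6)
JNZ start: taken
after LOAD R1, [R2]: R1=M[8]=22
after XOR R1, 19: R1=22^19=5
after ADD R2, 4: R2=8+4=12
after SUB R7, 1: R7=7-1=6
CMP R7, 6  (cmp 6,6)
JNZ start: not taken
after ADD R1, 15: R1=5+15=20
halt.

20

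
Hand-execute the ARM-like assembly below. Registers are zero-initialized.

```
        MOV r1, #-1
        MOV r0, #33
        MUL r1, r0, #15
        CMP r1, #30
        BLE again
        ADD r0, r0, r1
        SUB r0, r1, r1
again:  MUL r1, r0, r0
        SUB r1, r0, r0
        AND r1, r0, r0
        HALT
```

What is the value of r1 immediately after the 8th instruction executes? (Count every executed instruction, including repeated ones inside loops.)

0

after MOV r1, #-1: r1=-1
after MOV r0, #33: r0=33
after MUL r1, r0, #15: r1=33*15=495
CMP r1, #30  (cmp 495,30)
BLE again: not taken
after ADD r0, r0, r1: r0=33+495=528
after SUB r0, r1, r1: r0=495-495=0
after MUL r1, r0, r0: r1=0*0=0
After step 8: r1 = 0.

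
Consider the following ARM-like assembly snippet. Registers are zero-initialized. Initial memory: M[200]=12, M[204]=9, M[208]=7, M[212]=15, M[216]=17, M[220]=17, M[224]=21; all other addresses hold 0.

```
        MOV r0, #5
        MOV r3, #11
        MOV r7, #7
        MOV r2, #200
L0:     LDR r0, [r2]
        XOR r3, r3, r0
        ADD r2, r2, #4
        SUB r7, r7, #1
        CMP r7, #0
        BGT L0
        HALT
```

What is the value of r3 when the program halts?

r0=5
r3=11
r7=7
r2=200
r0=M[200]=12
r3=11^12=7
r2=200+4=204
r7=7-1=6
CMP r7, #0  (cmp 6,0)
BGT L0: taken
r0=M[204]=9
r3=7^9=14
r2=204+4=208
r7=6-1=5
CMP r7, #0  (cmp 5,0)
BGT L0: taken
r0=M[208]=7
r3=14^7=9
r2=208+4=212
r7=5-1=4
CMP r7, #0  (cmp 4,0)
BGT L0: taken
r0=M[212]=15
r3=9^15=6
r2=212+4=216
r7=4-1=3
CMP r7, #0  (cmp 3,0)
BGT L0: taken
r0=M[216]=17
r3=6^17=23
r2=216+4=220
r7=3-1=2
CMP r7, #0  (cmp 2,0)
BGT L0: taken
r0=M[220]=17
r3=23^17=6
r2=220+4=224
r7=2-1=1
CMP r7, #0  (cmp 1,0)
BGT L0: taken
r0=M[224]=21
r3=6^21=19
r2=224+4=228
r7=1-1=0
CMP r7, #0  (cmp 0,0)
BGT L0: not taken
halt.

19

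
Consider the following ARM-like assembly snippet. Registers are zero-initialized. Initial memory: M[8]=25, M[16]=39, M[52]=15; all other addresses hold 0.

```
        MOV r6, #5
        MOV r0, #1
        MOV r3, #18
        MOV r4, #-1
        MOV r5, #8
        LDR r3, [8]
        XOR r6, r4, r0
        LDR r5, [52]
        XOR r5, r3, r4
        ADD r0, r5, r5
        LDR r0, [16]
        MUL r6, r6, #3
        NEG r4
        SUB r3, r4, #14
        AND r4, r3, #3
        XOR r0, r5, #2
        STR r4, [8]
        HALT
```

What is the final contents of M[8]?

3

r6=5
r0=1
r3=18
r4=-1
r5=8
r3=M[8]=25
r6=(-1)^1=-2
r5=M[52]=15
r5=25^(-1)=-26
r0=(-26)+(-26)=-52
r0=M[16]=39
r6=(-2)*3=-6
r4=-(-1)=1
r3=1-14=-13
r4=(-13)&3=3
r0=(-26)^2=-28
STR r4, [8] → M[8]=3
halt.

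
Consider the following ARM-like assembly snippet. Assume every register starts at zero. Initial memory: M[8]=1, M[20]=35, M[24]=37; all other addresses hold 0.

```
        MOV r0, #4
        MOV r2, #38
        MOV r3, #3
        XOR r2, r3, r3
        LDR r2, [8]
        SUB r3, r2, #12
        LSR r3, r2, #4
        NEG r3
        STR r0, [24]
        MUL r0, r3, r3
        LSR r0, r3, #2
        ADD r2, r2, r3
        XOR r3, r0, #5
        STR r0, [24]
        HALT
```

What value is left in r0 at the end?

after MOV r0, #4: r0=4
after MOV r2, #38: r2=38
after MOV r3, #3: r3=3
after XOR r2, r3, r3: r2=3^3=0
after LDR r2, [8]: r2=M[8]=1
after SUB r3, r2, #12: r3=1-12=-11
after LSR r3, r2, #4: r3=1>>4=0
after NEG r3: r3=-(0)=0
STR r0, [24] → M[24]=4
after MUL r0, r3, r3: r0=0*0=0
after LSR r0, r3, #2: r0=0>>2=0
after ADD r2, r2, r3: r2=1+0=1
after XOR r3, r0, #5: r3=0^5=5
STR r0, [24] → M[24]=0
halt.

0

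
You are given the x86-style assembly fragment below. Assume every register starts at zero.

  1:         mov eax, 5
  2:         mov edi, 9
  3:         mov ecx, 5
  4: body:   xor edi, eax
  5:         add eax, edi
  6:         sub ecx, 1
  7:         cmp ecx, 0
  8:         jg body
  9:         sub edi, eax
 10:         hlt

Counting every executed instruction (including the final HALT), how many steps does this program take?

30

after mov eax, 5: eax=5
after mov edi, 9: edi=9
after mov ecx, 5: ecx=5
after xor edi, eax: edi=9^5=12
after add eax, edi: eax=5+12=17
after sub ecx, 1: ecx=5-1=4
cmp ecx, 0  (cmp 4,0)
jg body: taken
after xor edi, eax: edi=12^17=29
after add eax, edi: eax=17+29=46
after sub ecx, 1: ecx=4-1=3
cmp ecx, 0  (cmp 3,0)
jg body: taken
after xor edi, eax: edi=29^46=51
after add eax, edi: eax=46+51=97
after sub ecx, 1: ecx=3-1=2
cmp ecx, 0  (cmp 2,0)
jg body: taken
after xor edi, eax: edi=51^97=82
after add eax, edi: eax=97+82=179
after sub ecx, 1: ecx=2-1=1
cmp ecx, 0  (cmp 1,0)
jg body: taken
after xor edi, eax: edi=82^179=225
after add eax, edi: eax=179+225=404
after sub ecx, 1: ecx=1-1=0
cmp ecx, 0  (cmp 0,0)
jg body: not taken
after sub edi, eax: edi=225-404=-179
halt.
Total executed instructions: 30.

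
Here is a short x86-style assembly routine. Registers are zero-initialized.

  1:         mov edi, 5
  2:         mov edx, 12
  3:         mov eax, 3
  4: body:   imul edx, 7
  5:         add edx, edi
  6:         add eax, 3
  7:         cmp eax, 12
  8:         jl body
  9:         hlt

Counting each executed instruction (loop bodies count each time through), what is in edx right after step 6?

89

edi=5
edx=12
eax=3
edx=12*7=84
edx=84+5=89
eax=3+3=6
After step 6: edx = 89.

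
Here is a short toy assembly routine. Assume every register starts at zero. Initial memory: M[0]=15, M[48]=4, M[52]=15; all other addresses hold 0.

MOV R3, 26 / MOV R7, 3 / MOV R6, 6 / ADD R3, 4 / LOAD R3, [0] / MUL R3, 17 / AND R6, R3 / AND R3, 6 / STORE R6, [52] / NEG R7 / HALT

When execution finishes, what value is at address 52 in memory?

6

after MOV R3, 26: R3=26
after MOV R7, 3: R7=3
after MOV R6, 6: R6=6
after ADD R3, 4: R3=26+4=30
after LOAD R3, [0]: R3=M[0]=15
after MUL R3, 17: R3=15*17=255
after AND R6, R3: R6=6&255=6
after AND R3, 6: R3=255&6=6
STORE R6, [52] → M[52]=6
after NEG R7: R7=-(3)=-3
halt.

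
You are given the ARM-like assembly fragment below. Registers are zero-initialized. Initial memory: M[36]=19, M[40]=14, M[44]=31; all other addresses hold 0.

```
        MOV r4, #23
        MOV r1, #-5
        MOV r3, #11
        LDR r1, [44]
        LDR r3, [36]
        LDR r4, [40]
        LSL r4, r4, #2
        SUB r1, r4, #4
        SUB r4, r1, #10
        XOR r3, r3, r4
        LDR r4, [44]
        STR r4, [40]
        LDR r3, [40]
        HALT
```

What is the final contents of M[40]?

MOV r4, #23 → r4=23
MOV r1, #-5 → r1=-5
MOV r3, #11 → r3=11
LDR r1, [44] → r1=M[44]=31
LDR r3, [36] → r3=M[36]=19
LDR r4, [40] → r4=M[40]=14
LSL r4, r4, #2 → r4=14<<2=56
SUB r1, r4, #4 → r1=56-4=52
SUB r4, r1, #10 → r4=52-10=42
XOR r3, r3, r4 → r3=19^42=57
LDR r4, [44] → r4=M[44]=31
STR r4, [40] → M[40]=31
LDR r3, [40] → r3=M[40]=31
halt.

31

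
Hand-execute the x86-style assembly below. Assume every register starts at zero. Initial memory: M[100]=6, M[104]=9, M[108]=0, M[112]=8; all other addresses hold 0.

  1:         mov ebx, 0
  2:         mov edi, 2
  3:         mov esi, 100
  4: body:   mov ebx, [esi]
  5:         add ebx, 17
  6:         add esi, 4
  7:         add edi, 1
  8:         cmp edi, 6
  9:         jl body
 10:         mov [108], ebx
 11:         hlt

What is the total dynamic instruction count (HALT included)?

after mov ebx, 0: ebx=0
after mov edi, 2: edi=2
after mov esi, 100: esi=100
after mov ebx, [esi]: ebx=M[100]=6
after add ebx, 17: ebx=6+17=23
after add esi, 4: esi=100+4=104
after add edi, 1: edi=2+1=3
cmp edi, 6  (cmp 3,6)
jl body: taken
after mov ebx, [esi]: ebx=M[104]=9
after add ebx, 17: ebx=9+17=26
after add esi, 4: esi=104+4=108
after add edi, 1: edi=3+1=4
cmp edi, 6  (cmp 4,6)
jl body: taken
after mov ebx, [esi]: ebx=M[108]=0
after add ebx, 17: ebx=0+17=17
after add esi, 4: esi=108+4=112
after add edi, 1: edi=4+1=5
cmp edi, 6  (cmp 5,6)
jl body: taken
after mov ebx, [esi]: ebx=M[112]=8
after add ebx, 17: ebx=8+17=25
after add esi, 4: esi=112+4=116
after add edi, 1: edi=5+1=6
cmp edi, 6  (cmp 6,6)
jl body: not taken
mov [108], ebx → M[108]=25
halt.
Total executed instructions: 29.

29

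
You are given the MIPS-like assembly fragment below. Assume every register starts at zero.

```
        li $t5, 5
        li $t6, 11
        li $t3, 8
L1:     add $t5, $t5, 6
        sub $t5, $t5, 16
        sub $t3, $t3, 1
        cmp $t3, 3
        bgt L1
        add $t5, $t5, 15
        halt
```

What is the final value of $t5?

-30

$t5=5
$t6=11
$t3=8
$t5=5+6=11
$t5=11-16=-5
$t3=8-1=7
cmp $t3, 3  (cmp 7,3)
bgt L1: taken
$t5=(-5)+6=1
$t5=1-16=-15
$t3=7-1=6
cmp $t3, 3  (cmp 6,3)
bgt L1: taken
$t5=(-15)+6=-9
$t5=(-9)-16=-25
$t3=6-1=5
cmp $t3, 3  (cmp 5,3)
bgt L1: taken
$t5=(-25)+6=-19
$t5=(-19)-16=-35
$t3=5-1=4
cmp $t3, 3  (cmp 4,3)
bgt L1: taken
$t5=(-35)+6=-29
$t5=(-29)-16=-45
$t3=4-1=3
cmp $t3, 3  (cmp 3,3)
bgt L1: not taken
$t5=(-45)+15=-30
halt.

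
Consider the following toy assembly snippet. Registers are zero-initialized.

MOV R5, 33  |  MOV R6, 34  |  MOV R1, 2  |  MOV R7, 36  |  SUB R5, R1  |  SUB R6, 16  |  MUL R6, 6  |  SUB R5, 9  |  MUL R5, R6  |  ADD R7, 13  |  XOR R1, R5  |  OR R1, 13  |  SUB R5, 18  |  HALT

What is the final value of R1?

2383

after MOV R5, 33: R5=33
after MOV R6, 34: R6=34
after MOV R1, 2: R1=2
after MOV R7, 36: R7=36
after SUB R5, R1: R5=33-2=31
after SUB R6, 16: R6=34-16=18
after MUL R6, 6: R6=18*6=108
after SUB R5, 9: R5=31-9=22
after MUL R5, R6: R5=22*108=2376
after ADD R7, 13: R7=36+13=49
after XOR R1, R5: R1=2^2376=2378
after OR R1, 13: R1=2378|13=2383
after SUB R5, 18: R5=2376-18=2358
halt.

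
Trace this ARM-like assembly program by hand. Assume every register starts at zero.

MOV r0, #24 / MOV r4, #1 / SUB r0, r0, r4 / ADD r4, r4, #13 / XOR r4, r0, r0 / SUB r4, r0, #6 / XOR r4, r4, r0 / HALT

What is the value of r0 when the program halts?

after MOV r0, #24: r0=24
after MOV r4, #1: r4=1
after SUB r0, r0, r4: r0=24-1=23
after ADD r4, r4, #13: r4=1+13=14
after XOR r4, r0, r0: r4=23^23=0
after SUB r4, r0, #6: r4=23-6=17
after XOR r4, r4, r0: r4=17^23=6
halt.

23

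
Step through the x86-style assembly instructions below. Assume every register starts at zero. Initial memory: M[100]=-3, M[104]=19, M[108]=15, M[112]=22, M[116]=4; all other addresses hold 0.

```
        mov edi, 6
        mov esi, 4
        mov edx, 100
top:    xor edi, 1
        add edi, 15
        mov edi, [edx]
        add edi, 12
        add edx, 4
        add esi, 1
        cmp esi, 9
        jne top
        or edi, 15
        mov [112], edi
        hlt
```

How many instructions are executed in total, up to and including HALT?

46

edi=6
esi=4
edx=100
edi=6^1=7
edi=7+15=22
edi=M[100]=-3
edi=(-3)+12=9
edx=100+4=104
esi=4+1=5
cmp esi, 9  (cmp 5,9)
jne top: taken
edi=9^1=8
edi=8+15=23
edi=M[104]=19
edi=19+12=31
edx=104+4=108
esi=5+1=6
cmp esi, 9  (cmp 6,9)
jne top: taken
edi=31^1=30
edi=30+15=45
edi=M[108]=15
edi=15+12=27
edx=108+4=112
esi=6+1=7
cmp esi, 9  (cmp 7,9)
jne top: taken
edi=27^1=26
edi=26+15=41
edi=M[112]=22
edi=22+12=34
edx=112+4=116
esi=7+1=8
cmp esi, 9  (cmp 8,9)
jne top: taken
edi=34^1=35
edi=35+15=50
edi=M[116]=4
edi=4+12=16
edx=116+4=120
esi=8+1=9
cmp esi, 9  (cmp 9,9)
jne top: not taken
edi=16|15=31
mov [112], edi → M[112]=31
halt.
Total executed instructions: 46.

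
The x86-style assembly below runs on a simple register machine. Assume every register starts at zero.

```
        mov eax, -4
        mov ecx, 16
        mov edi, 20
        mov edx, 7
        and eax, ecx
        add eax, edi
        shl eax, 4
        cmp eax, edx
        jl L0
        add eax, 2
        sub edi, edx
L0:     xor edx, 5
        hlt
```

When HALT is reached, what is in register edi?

mov eax, -4 → eax=-4
mov ecx, 16 → ecx=16
mov edi, 20 → edi=20
mov edx, 7 → edx=7
and eax, ecx → eax=(-4)&16=16
add eax, edi → eax=16+20=36
shl eax, 4 → eax=36<<4=576
cmp eax, edx  (cmp 576,7)
jl L0: not taken
add eax, 2 → eax=576+2=578
sub edi, edx → edi=20-7=13
xor edx, 5 → edx=7^5=2
halt.

13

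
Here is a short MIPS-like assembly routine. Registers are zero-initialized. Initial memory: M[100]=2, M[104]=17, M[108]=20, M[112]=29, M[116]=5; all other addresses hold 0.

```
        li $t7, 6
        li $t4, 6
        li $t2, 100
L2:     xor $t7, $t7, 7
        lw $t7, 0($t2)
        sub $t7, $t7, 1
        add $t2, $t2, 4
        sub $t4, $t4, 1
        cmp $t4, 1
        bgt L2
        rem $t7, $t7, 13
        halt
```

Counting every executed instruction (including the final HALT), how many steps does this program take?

40

li $t7, 6 → $t7=6
li $t4, 6 → $t4=6
li $t2, 100 → $t2=100
xor $t7, $t7, 7 → $t7=6^7=1
lw $t7, 0($t2) → $t7=M[100]=2
sub $t7, $t7, 1 → $t7=2-1=1
add $t2, $t2, 4 → $t2=100+4=104
sub $t4, $t4, 1 → $t4=6-1=5
cmp $t4, 1  (cmp 5,1)
bgt L2: taken
xor $t7, $t7, 7 → $t7=1^7=6
lw $t7, 0($t2) → $t7=M[104]=17
sub $t7, $t7, 1 → $t7=17-1=16
add $t2, $t2, 4 → $t2=104+4=108
sub $t4, $t4, 1 → $t4=5-1=4
cmp $t4, 1  (cmp 4,1)
bgt L2: taken
xor $t7, $t7, 7 → $t7=16^7=23
lw $t7, 0($t2) → $t7=M[108]=20
sub $t7, $t7, 1 → $t7=20-1=19
add $t2, $t2, 4 → $t2=108+4=112
sub $t4, $t4, 1 → $t4=4-1=3
cmp $t4, 1  (cmp 3,1)
bgt L2: taken
xor $t7, $t7, 7 → $t7=19^7=20
lw $t7, 0($t2) → $t7=M[112]=29
sub $t7, $t7, 1 → $t7=29-1=28
add $t2, $t2, 4 → $t2=112+4=116
sub $t4, $t4, 1 → $t4=3-1=2
cmp $t4, 1  (cmp 2,1)
bgt L2: taken
xor $t7, $t7, 7 → $t7=28^7=27
lw $t7, 0($t2) → $t7=M[116]=5
sub $t7, $t7, 1 → $t7=5-1=4
add $t2, $t2, 4 → $t2=116+4=120
sub $t4, $t4, 1 → $t4=2-1=1
cmp $t4, 1  (cmp 1,1)
bgt L2: not taken
rem $t7, $t7, 13 → $t7=4%13=4
halt.
Total executed instructions: 40.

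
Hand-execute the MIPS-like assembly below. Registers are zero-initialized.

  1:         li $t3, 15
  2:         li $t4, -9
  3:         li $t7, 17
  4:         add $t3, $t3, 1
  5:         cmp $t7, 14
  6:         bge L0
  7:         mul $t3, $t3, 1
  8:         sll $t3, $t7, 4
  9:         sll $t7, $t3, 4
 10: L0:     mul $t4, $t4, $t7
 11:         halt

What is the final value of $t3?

li $t3, 15 → $t3=15
li $t4, -9 → $t4=-9
li $t7, 17 → $t7=17
add $t3, $t3, 1 → $t3=15+1=16
cmp $t7, 14  (cmp 17,14)
bge L0: taken
mul $t4, $t4, $t7 → $t4=(-9)*17=-153
halt.

16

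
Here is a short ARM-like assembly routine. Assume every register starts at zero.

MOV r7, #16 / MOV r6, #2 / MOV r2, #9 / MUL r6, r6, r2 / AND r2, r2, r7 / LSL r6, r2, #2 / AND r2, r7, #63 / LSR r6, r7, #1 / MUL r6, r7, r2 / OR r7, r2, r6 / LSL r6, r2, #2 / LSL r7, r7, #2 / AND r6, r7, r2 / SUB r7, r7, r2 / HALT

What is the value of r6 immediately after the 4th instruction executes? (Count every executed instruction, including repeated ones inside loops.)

18

after MOV r7, #16: r7=16
after MOV r6, #2: r6=2
after MOV r2, #9: r2=9
after MUL r6, r6, r2: r6=2*9=18
After step 4: r6 = 18.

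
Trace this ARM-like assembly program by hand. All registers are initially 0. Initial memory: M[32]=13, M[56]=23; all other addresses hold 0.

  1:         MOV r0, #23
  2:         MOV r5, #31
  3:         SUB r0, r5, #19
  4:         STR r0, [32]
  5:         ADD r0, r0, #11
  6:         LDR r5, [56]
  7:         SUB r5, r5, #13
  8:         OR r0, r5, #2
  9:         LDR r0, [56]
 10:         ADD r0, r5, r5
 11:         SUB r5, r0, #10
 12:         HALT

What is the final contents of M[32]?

MOV r0, #23 → r0=23
MOV r5, #31 → r5=31
SUB r0, r5, #19 → r0=31-19=12
STR r0, [32] → M[32]=12
ADD r0, r0, #11 → r0=12+11=23
LDR r5, [56] → r5=M[56]=23
SUB r5, r5, #13 → r5=23-13=10
OR r0, r5, #2 → r0=10|2=10
LDR r0, [56] → r0=M[56]=23
ADD r0, r5, r5 → r0=10+10=20
SUB r5, r0, #10 → r5=20-10=10
halt.

12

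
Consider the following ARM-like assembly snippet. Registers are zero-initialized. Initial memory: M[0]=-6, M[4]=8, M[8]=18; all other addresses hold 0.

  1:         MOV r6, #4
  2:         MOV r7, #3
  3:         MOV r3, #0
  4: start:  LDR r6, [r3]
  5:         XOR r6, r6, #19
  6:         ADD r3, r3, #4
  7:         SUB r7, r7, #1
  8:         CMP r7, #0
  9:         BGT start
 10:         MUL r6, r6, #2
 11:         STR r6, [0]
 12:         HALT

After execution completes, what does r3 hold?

12

after MOV r6, #4: r6=4
after MOV r7, #3: r7=3
after MOV r3, #0: r3=0
after LDR r6, [r3]: r6=M[0]=-6
after XOR r6, r6, #19: r6=(-6)^19=-23
after ADD r3, r3, #4: r3=0+4=4
after SUB r7, r7, #1: r7=3-1=2
CMP r7, #0  (cmp 2,0)
BGT start: taken
after LDR r6, [r3]: r6=M[4]=8
after XOR r6, r6, #19: r6=8^19=27
after ADD r3, r3, #4: r3=4+4=8
after SUB r7, r7, #1: r7=2-1=1
CMP r7, #0  (cmp 1,0)
BGT start: taken
after LDR r6, [r3]: r6=M[8]=18
after XOR r6, r6, #19: r6=18^19=1
after ADD r3, r3, #4: r3=8+4=12
after SUB r7, r7, #1: r7=1-1=0
CMP r7, #0  (cmp 0,0)
BGT start: not taken
after MUL r6, r6, #2: r6=1*2=2
STR r6, [0] → M[0]=2
halt.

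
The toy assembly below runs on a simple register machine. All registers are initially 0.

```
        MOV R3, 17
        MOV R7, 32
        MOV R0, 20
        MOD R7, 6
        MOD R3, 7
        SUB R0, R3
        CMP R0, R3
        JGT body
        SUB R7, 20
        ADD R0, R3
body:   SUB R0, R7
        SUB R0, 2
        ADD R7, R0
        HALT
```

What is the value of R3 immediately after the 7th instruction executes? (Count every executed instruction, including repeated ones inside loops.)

3

R3=17
R7=32
R0=20
R7=32%6=2
R3=17%7=3
R0=20-3=17
CMP R0, R3  (cmp 17,3)
After step 7: R3 = 3.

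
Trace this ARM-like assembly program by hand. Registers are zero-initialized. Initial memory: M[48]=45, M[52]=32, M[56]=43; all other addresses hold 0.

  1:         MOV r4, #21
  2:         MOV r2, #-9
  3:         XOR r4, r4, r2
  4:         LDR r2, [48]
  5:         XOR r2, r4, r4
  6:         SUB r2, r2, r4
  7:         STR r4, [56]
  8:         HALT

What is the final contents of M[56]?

after MOV r4, #21: r4=21
after MOV r2, #-9: r2=-9
after XOR r4, r4, r2: r4=21^(-9)=-30
after LDR r2, [48]: r2=M[48]=45
after XOR r2, r4, r4: r2=(-30)^(-30)=0
after SUB r2, r2, r4: r2=0-(-30)=30
STR r4, [56] → M[56]=-30
halt.

-30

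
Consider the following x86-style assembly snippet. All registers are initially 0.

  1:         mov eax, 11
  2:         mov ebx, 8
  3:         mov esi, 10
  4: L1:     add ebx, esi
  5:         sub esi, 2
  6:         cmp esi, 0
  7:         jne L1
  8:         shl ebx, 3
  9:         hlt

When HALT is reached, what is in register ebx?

after mov eax, 11: eax=11
after mov ebx, 8: ebx=8
after mov esi, 10: esi=10
after add ebx, esi: ebx=8+10=18
after sub esi, 2: esi=10-2=8
cmp esi, 0  (cmp 8,0)
jne L1: taken
after add ebx, esi: ebx=18+8=26
after sub esi, 2: esi=8-2=6
cmp esi, 0  (cmp 6,0)
jne L1: taken
after add ebx, esi: ebx=26+6=32
after sub esi, 2: esi=6-2=4
cmp esi, 0  (cmp 4,0)
jne L1: taken
after add ebx, esi: ebx=32+4=36
after sub esi, 2: esi=4-2=2
cmp esi, 0  (cmp 2,0)
jne L1: taken
after add ebx, esi: ebx=36+2=38
after sub esi, 2: esi=2-2=0
cmp esi, 0  (cmp 0,0)
jne L1: not taken
after shl ebx, 3: ebx=38<<3=304
halt.

304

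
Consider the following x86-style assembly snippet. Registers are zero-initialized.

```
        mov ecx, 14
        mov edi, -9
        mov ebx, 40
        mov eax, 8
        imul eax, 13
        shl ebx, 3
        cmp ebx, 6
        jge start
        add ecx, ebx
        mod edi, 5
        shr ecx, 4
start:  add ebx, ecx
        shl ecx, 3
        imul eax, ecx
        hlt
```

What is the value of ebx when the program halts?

after mov ecx, 14: ecx=14
after mov edi, -9: edi=-9
after mov ebx, 40: ebx=40
after mov eax, 8: eax=8
after imul eax, 13: eax=8*13=104
after shl ebx, 3: ebx=40<<3=320
cmp ebx, 6  (cmp 320,6)
jge start: taken
after add ebx, ecx: ebx=320+14=334
after shl ecx, 3: ecx=14<<3=112
after imul eax, ecx: eax=104*112=11648
halt.

334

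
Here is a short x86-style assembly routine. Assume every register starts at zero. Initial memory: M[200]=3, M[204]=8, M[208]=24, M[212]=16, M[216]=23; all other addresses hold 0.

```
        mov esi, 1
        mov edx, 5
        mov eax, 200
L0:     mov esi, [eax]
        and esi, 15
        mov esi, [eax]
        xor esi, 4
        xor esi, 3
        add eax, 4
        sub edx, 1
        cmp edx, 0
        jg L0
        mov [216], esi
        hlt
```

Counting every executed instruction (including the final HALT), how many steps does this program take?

mov esi, 1 → esi=1
mov edx, 5 → edx=5
mov eax, 200 → eax=200
mov esi, [eax] → esi=M[200]=3
and esi, 15 → esi=3&15=3
mov esi, [eax] → esi=M[200]=3
xor esi, 4 → esi=3^4=7
xor esi, 3 → esi=7^3=4
add eax, 4 → eax=200+4=204
sub edx, 1 → edx=5-1=4
cmp edx, 0  (cmp 4,0)
jg L0: taken
mov esi, [eax] → esi=M[204]=8
and esi, 15 → esi=8&15=8
mov esi, [eax] → esi=M[204]=8
xor esi, 4 → esi=8^4=12
xor esi, 3 → esi=12^3=15
add eax, 4 → eax=204+4=208
sub edx, 1 → edx=4-1=3
cmp edx, 0  (cmp 3,0)
jg L0: taken
mov esi, [eax] → esi=M[208]=24
and esi, 15 → esi=24&15=8
mov esi, [eax] → esi=M[208]=24
xor esi, 4 → esi=24^4=28
xor esi, 3 → esi=28^3=31
add eax, 4 → eax=208+4=212
sub edx, 1 → edx=3-1=2
cmp edx, 0  (cmp 2,0)
jg L0: taken
mov esi, [eax] → esi=M[212]=16
and esi, 15 → esi=16&15=0
mov esi, [eax] → esi=M[212]=16
xor esi, 4 → esi=16^4=20
xor esi, 3 → esi=20^3=23
add eax, 4 → eax=212+4=216
sub edx, 1 → edx=2-1=1
cmp edx, 0  (cmp 1,0)
jg L0: taken
mov esi, [eax] → esi=M[216]=23
and esi, 15 → esi=23&15=7
mov esi, [eax] → esi=M[216]=23
xor esi, 4 → esi=23^4=19
xor esi, 3 → esi=19^3=16
add eax, 4 → eax=216+4=220
sub edx, 1 → edx=1-1=0
cmp edx, 0  (cmp 0,0)
jg L0: not taken
mov [216], esi → M[216]=16
halt.
Total executed instructions: 50.

50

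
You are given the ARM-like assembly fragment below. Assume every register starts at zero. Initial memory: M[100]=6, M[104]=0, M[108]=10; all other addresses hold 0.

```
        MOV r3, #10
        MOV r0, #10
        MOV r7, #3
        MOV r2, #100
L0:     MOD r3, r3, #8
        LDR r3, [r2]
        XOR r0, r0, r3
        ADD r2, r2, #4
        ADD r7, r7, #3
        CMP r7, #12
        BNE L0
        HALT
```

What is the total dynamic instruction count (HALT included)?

26

r3=10
r0=10
r7=3
r2=100
r3=10%8=2
r3=M[100]=6
r0=10^6=12
r2=100+4=104
r7=3+3=6
CMP r7, #12  (cmp 6,12)
BNE L0: taken
r3=6%8=6
r3=M[104]=0
r0=12^0=12
r2=104+4=108
r7=6+3=9
CMP r7, #12  (cmp 9,12)
BNE L0: taken
r3=0%8=0
r3=M[108]=10
r0=12^10=6
r2=108+4=112
r7=9+3=12
CMP r7, #12  (cmp 12,12)
BNE L0: not taken
halt.
Total executed instructions: 26.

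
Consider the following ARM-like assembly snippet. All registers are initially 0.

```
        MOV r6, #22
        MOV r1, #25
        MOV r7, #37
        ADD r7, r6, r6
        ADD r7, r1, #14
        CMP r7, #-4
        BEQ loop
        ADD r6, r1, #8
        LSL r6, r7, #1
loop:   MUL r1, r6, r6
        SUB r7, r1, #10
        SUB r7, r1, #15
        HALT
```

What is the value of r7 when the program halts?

6069

MOV r6, #22 → r6=22
MOV r1, #25 → r1=25
MOV r7, #37 → r7=37
ADD r7, r6, r6 → r7=22+22=44
ADD r7, r1, #14 → r7=25+14=39
CMP r7, #-4  (cmp 39,-4)
BEQ loop: not taken
ADD r6, r1, #8 → r6=25+8=33
LSL r6, r7, #1 → r6=39<<1=78
MUL r1, r6, r6 → r1=78*78=6084
SUB r7, r1, #10 → r7=6084-10=6074
SUB r7, r1, #15 → r7=6084-15=6069
halt.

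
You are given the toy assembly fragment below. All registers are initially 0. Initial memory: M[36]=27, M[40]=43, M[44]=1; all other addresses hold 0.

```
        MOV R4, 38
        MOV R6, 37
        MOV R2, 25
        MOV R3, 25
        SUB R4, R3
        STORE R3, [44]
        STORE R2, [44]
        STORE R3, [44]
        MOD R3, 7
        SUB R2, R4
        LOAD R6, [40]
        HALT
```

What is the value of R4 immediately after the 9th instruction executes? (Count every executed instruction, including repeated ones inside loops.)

MOV R4, 38 → R4=38
MOV R6, 37 → R6=37
MOV R2, 25 → R2=25
MOV R3, 25 → R3=25
SUB R4, R3 → R4=38-25=13
STORE R3, [44] → M[44]=25
STORE R2, [44] → M[44]=25
STORE R3, [44] → M[44]=25
MOD R3, 7 → R3=25%7=4
After step 9: R4 = 13.

13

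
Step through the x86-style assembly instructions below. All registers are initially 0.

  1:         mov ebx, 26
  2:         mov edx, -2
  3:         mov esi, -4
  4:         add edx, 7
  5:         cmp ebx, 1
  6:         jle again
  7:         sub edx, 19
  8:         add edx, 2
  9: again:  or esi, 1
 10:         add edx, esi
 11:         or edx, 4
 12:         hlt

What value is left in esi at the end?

ebx=26
edx=-2
esi=-4
edx=(-2)+7=5
cmp ebx, 1  (cmp 26,1)
jle again: not taken
edx=5-19=-14
edx=(-14)+2=-12
esi=(-4)|1=-3
edx=(-12)+(-3)=-15
edx=(-15)|4=-11
halt.

-3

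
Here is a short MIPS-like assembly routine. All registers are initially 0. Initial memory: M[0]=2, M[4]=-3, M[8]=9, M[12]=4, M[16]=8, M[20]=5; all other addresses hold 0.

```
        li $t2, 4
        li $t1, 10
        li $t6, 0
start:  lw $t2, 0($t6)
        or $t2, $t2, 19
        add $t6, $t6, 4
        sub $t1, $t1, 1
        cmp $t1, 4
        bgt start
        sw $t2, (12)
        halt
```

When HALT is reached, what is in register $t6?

$t2=4
$t1=10
$t6=0
$t2=M[0]=2
$t2=2|19=19
$t6=0+4=4
$t1=10-1=9
cmp $t1, 4  (cmp 9,4)
bgt start: taken
$t2=M[4]=-3
$t2=(-3)|19=-1
$t6=4+4=8
$t1=9-1=8
cmp $t1, 4  (cmp 8,4)
bgt start: taken
$t2=M[8]=9
$t2=9|19=27
$t6=8+4=12
$t1=8-1=7
cmp $t1, 4  (cmp 7,4)
bgt start: taken
$t2=M[12]=4
$t2=4|19=23
$t6=12+4=16
$t1=7-1=6
cmp $t1, 4  (cmp 6,4)
bgt start: taken
$t2=M[16]=8
$t2=8|19=27
$t6=16+4=20
$t1=6-1=5
cmp $t1, 4  (cmp 5,4)
bgt start: taken
$t2=M[20]=5
$t2=5|19=23
$t6=20+4=24
$t1=5-1=4
cmp $t1, 4  (cmp 4,4)
bgt start: not taken
sw $t2, (12) → M[12]=23
halt.

24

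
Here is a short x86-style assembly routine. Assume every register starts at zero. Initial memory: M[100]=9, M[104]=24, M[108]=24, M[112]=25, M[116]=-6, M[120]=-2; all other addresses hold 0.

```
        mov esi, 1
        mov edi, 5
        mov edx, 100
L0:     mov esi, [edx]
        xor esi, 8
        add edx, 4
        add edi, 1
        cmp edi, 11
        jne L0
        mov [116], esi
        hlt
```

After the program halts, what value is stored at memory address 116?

-10

esi=1
edi=5
edx=100
esi=M[100]=9
esi=9^8=1
edx=100+4=104
edi=5+1=6
cmp edi, 11  (cmp 6,11)
jne L0: taken
esi=M[104]=24
esi=24^8=16
edx=104+4=108
edi=6+1=7
cmp edi, 11  (cmp 7,11)
jne L0: taken
esi=M[108]=24
esi=24^8=16
edx=108+4=112
edi=7+1=8
cmp edi, 11  (cmp 8,11)
jne L0: taken
esi=M[112]=25
esi=25^8=17
edx=112+4=116
edi=8+1=9
cmp edi, 11  (cmp 9,11)
jne L0: taken
esi=M[116]=-6
esi=(-6)^8=-14
edx=116+4=120
edi=9+1=10
cmp edi, 11  (cmp 10,11)
jne L0: taken
esi=M[120]=-2
esi=(-2)^8=-10
edx=120+4=124
edi=10+1=11
cmp edi, 11  (cmp 11,11)
jne L0: not taken
mov [116], esi → M[116]=-10
halt.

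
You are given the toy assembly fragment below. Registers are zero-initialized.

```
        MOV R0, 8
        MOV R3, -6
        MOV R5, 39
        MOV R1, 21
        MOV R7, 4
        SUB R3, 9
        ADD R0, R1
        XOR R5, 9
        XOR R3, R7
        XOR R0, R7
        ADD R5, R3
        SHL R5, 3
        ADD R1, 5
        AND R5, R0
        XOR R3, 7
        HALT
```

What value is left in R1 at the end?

after MOV R0, 8: R0=8
after MOV R3, -6: R3=-6
after MOV R5, 39: R5=39
after MOV R1, 21: R1=21
after MOV R7, 4: R7=4
after SUB R3, 9: R3=(-6)-9=-15
after ADD R0, R1: R0=8+21=29
after XOR R5, 9: R5=39^9=46
after XOR R3, R7: R3=(-15)^4=-11
after XOR R0, R7: R0=29^4=25
after ADD R5, R3: R5=46+(-11)=35
after SHL R5, 3: R5=35<<3=280
after ADD R1, 5: R1=21+5=26
after AND R5, R0: R5=280&25=24
after XOR R3, 7: R3=(-11)^7=-14
halt.

26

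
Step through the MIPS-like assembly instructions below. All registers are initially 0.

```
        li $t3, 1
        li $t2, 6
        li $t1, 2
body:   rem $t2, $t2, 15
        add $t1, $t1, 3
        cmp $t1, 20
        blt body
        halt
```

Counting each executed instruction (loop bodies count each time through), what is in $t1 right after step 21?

17

$t3=1
$t2=6
$t1=2
$t2=6%15=6
$t1=2+3=5
cmp $t1, 20  (cmp 5,20)
blt body: taken
$t2=6%15=6
$t1=5+3=8
cmp $t1, 20  (cmp 8,20)
blt body: taken
$t2=6%15=6
$t1=8+3=11
cmp $t1, 20  (cmp 11,20)
blt body: taken
$t2=6%15=6
$t1=11+3=14
cmp $t1, 20  (cmp 14,20)
blt body: taken
$t2=6%15=6
$t1=14+3=17
After step 21: $t1 = 17.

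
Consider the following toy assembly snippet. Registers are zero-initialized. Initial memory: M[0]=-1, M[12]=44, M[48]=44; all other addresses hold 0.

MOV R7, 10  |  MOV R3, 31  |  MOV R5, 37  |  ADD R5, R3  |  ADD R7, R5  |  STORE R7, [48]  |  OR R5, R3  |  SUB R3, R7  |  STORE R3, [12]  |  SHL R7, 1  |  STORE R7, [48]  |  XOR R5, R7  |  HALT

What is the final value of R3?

R7=10
R3=31
R5=37
R5=37+31=68
R7=10+68=78
STORE R7, [48] → M[48]=78
R5=68|31=95
R3=31-78=-47
STORE R3, [12] → M[12]=-47
R7=78<<1=156
STORE R7, [48] → M[48]=156
R5=95^156=195
halt.

-47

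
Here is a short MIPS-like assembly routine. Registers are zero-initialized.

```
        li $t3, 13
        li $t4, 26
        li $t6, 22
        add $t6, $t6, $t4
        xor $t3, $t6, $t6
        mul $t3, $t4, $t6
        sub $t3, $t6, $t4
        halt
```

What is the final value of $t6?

li $t3, 13 → $t3=13
li $t4, 26 → $t4=26
li $t6, 22 → $t6=22
add $t6, $t6, $t4 → $t6=22+26=48
xor $t3, $t6, $t6 → $t3=48^48=0
mul $t3, $t4, $t6 → $t3=26*48=1248
sub $t3, $t6, $t4 → $t3=48-26=22
halt.

48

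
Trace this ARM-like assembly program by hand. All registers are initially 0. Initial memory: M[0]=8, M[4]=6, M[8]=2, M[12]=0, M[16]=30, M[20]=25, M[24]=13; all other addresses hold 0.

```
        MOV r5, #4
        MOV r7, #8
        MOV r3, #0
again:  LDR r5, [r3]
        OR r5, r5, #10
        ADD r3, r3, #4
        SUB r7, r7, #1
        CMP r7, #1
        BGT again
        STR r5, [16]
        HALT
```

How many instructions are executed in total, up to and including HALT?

47

MOV r5, #4 → r5=4
MOV r7, #8 → r7=8
MOV r3, #0 → r3=0
LDR r5, [r3] → r5=M[0]=8
OR r5, r5, #10 → r5=8|10=10
ADD r3, r3, #4 → r3=0+4=4
SUB r7, r7, #1 → r7=8-1=7
CMP r7, #1  (cmp 7,1)
BGT again: taken
LDR r5, [r3] → r5=M[4]=6
OR r5, r5, #10 → r5=6|10=14
ADD r3, r3, #4 → r3=4+4=8
SUB r7, r7, #1 → r7=7-1=6
CMP r7, #1  (cmp 6,1)
BGT again: taken
LDR r5, [r3] → r5=M[8]=2
OR r5, r5, #10 → r5=2|10=10
ADD r3, r3, #4 → r3=8+4=12
SUB r7, r7, #1 → r7=6-1=5
CMP r7, #1  (cmp 5,1)
BGT again: taken
LDR r5, [r3] → r5=M[12]=0
OR r5, r5, #10 → r5=0|10=10
ADD r3, r3, #4 → r3=12+4=16
SUB r7, r7, #1 → r7=5-1=4
CMP r7, #1  (cmp 4,1)
BGT again: taken
LDR r5, [r3] → r5=M[16]=30
OR r5, r5, #10 → r5=30|10=30
ADD r3, r3, #4 → r3=16+4=20
SUB r7, r7, #1 → r7=4-1=3
CMP r7, #1  (cmp 3,1)
BGT again: taken
LDR r5, [r3] → r5=M[20]=25
OR r5, r5, #10 → r5=25|10=27
ADD r3, r3, #4 → r3=20+4=24
SUB r7, r7, #1 → r7=3-1=2
CMP r7, #1  (cmp 2,1)
BGT again: taken
LDR r5, [r3] → r5=M[24]=13
OR r5, r5, #10 → r5=13|10=15
ADD r3, r3, #4 → r3=24+4=28
SUB r7, r7, #1 → r7=2-1=1
CMP r7, #1  (cmp 1,1)
BGT again: not taken
STR r5, [16] → M[16]=15
halt.
Total executed instructions: 47.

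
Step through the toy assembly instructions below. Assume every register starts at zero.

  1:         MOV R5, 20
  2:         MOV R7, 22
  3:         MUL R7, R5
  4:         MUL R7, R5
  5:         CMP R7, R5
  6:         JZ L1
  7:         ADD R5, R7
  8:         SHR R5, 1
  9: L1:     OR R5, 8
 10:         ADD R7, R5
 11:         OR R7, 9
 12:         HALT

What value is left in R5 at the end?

4410

MOV R5, 20 → R5=20
MOV R7, 22 → R7=22
MUL R7, R5 → R7=22*20=440
MUL R7, R5 → R7=440*20=8800
CMP R7, R5  (cmp 8800,20)
JZ L1: not taken
ADD R5, R7 → R5=20+8800=8820
SHR R5, 1 → R5=8820>>1=4410
OR R5, 8 → R5=4410|8=4410
ADD R7, R5 → R7=8800+4410=13210
OR R7, 9 → R7=13210|9=13211
halt.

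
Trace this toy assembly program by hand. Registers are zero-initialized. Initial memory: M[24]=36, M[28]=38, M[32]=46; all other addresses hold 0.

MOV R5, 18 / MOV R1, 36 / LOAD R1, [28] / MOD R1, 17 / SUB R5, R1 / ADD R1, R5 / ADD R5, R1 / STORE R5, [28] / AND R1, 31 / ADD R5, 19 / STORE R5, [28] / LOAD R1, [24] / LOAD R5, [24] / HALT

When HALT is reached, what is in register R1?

MOV R5, 18 → R5=18
MOV R1, 36 → R1=36
LOAD R1, [28] → R1=M[28]=38
MOD R1, 17 → R1=38%17=4
SUB R5, R1 → R5=18-4=14
ADD R1, R5 → R1=4+14=18
ADD R5, R1 → R5=14+18=32
STORE R5, [28] → M[28]=32
AND R1, 31 → R1=18&31=18
ADD R5, 19 → R5=32+19=51
STORE R5, [28] → M[28]=51
LOAD R1, [24] → R1=M[24]=36
LOAD R5, [24] → R5=M[24]=36
halt.

36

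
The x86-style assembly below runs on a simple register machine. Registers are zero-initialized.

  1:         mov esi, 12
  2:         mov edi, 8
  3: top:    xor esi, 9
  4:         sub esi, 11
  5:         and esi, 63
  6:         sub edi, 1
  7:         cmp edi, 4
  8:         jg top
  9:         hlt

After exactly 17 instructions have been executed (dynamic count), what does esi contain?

mov esi, 12 → esi=12
mov edi, 8 → edi=8
xor esi, 9 → esi=12^9=5
sub esi, 11 → esi=5-11=-6
and esi, 63 → esi=(-6)&63=58
sub edi, 1 → edi=8-1=7
cmp edi, 4  (cmp 7,4)
jg top: taken
xor esi, 9 → esi=58^9=51
sub esi, 11 → esi=51-11=40
and esi, 63 → esi=40&63=40
sub edi, 1 → edi=7-1=6
cmp edi, 4  (cmp 6,4)
jg top: taken
xor esi, 9 → esi=40^9=33
sub esi, 11 → esi=33-11=22
and esi, 63 → esi=22&63=22
After step 17: esi = 22.

22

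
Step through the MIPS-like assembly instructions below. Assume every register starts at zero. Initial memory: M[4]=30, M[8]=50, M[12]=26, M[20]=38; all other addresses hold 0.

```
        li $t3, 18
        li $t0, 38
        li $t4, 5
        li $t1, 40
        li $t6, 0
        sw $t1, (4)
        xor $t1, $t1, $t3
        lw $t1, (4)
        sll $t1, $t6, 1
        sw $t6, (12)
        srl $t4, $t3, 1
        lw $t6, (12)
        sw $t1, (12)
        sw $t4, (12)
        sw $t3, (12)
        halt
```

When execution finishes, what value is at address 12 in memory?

18

after li $t3, 18: $t3=18
after li $t0, 38: $t0=38
after li $t4, 5: $t4=5
after li $t1, 40: $t1=40
after li $t6, 0: $t6=0
sw $t1, (4) → M[4]=40
after xor $t1, $t1, $t3: $t1=40^18=58
after lw $t1, (4): $t1=M[4]=40
after sll $t1, $t6, 1: $t1=0<<1=0
sw $t6, (12) → M[12]=0
after srl $t4, $t3, 1: $t4=18>>1=9
after lw $t6, (12): $t6=M[12]=0
sw $t1, (12) → M[12]=0
sw $t4, (12) → M[12]=9
sw $t3, (12) → M[12]=18
halt.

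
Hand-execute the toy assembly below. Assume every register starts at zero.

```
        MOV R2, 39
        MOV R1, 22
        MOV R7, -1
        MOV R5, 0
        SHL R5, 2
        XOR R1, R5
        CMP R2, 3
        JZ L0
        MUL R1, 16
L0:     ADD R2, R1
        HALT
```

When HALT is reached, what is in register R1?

352

MOV R2, 39 → R2=39
MOV R1, 22 → R1=22
MOV R7, -1 → R7=-1
MOV R5, 0 → R5=0
SHL R5, 2 → R5=0<<2=0
XOR R1, R5 → R1=22^0=22
CMP R2, 3  (cmp 39,3)
JZ L0: not taken
MUL R1, 16 → R1=22*16=352
ADD R2, R1 → R2=39+352=391
halt.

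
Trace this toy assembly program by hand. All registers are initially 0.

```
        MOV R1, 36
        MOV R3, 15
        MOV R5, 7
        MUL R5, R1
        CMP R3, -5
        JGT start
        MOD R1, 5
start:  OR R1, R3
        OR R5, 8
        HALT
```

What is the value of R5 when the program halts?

after MOV R1, 36: R1=36
after MOV R3, 15: R3=15
after MOV R5, 7: R5=7
after MUL R5, R1: R5=7*36=252
CMP R3, -5  (cmp 15,-5)
JGT start: taken
after OR R1, R3: R1=36|15=47
after OR R5, 8: R5=252|8=252
halt.

252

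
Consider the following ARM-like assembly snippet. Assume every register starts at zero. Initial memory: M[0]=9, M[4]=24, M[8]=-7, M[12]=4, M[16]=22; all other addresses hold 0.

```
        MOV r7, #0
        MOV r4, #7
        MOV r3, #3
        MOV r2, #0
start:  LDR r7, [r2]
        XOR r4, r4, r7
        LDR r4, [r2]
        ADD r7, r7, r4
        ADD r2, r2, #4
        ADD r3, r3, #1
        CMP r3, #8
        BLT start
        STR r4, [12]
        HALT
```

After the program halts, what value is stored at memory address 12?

22

r7=0
r4=7
r3=3
r2=0
r7=M[0]=9
r4=7^9=14
r4=M[0]=9
r7=9+9=18
r2=0+4=4
r3=3+1=4
CMP r3, #8  (cmp 4,8)
BLT start: taken
r7=M[4]=24
r4=9^24=17
r4=M[4]=24
r7=24+24=48
r2=4+4=8
r3=4+1=5
CMP r3, #8  (cmp 5,8)
BLT start: taken
r7=M[8]=-7
r4=24^(-7)=-31
r4=M[8]=-7
r7=(-7)+(-7)=-14
r2=8+4=12
r3=5+1=6
CMP r3, #8  (cmp 6,8)
BLT start: taken
r7=M[12]=4
r4=(-7)^4=-3
r4=M[12]=4
r7=4+4=8
r2=12+4=16
r3=6+1=7
CMP r3, #8  (cmp 7,8)
BLT start: taken
r7=M[16]=22
r4=4^22=18
r4=M[16]=22
r7=22+22=44
r2=16+4=20
r3=7+1=8
CMP r3, #8  (cmp 8,8)
BLT start: not taken
STR r4, [12] → M[12]=22
halt.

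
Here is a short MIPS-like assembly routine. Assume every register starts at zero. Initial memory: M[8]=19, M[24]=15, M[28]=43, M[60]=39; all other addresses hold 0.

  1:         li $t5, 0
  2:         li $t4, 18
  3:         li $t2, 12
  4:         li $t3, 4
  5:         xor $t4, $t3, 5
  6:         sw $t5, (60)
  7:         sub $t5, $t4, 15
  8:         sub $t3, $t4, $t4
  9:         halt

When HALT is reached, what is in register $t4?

1

$t5=0
$t4=18
$t2=12
$t3=4
$t4=4^5=1
sw $t5, (60) → M[60]=0
$t5=1-15=-14
$t3=1-1=0
halt.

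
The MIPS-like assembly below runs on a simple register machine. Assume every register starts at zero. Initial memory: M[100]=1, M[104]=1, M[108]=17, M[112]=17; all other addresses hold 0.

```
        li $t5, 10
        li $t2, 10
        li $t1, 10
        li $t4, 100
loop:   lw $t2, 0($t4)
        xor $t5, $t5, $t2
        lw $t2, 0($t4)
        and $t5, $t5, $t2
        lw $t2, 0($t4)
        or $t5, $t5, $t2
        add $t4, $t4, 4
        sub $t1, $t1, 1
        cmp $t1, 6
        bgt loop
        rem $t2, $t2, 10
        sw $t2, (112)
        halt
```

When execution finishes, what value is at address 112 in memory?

7

li $t5, 10 → $t5=10
li $t2, 10 → $t2=10
li $t1, 10 → $t1=10
li $t4, 100 → $t4=100
lw $t2, 0($t4) → $t2=M[100]=1
xor $t5, $t5, $t2 → $t5=10^1=11
lw $t2, 0($t4) → $t2=M[100]=1
and $t5, $t5, $t2 → $t5=11&1=1
lw $t2, 0($t4) → $t2=M[100]=1
or $t5, $t5, $t2 → $t5=1|1=1
add $t4, $t4, 4 → $t4=100+4=104
sub $t1, $t1, 1 → $t1=10-1=9
cmp $t1, 6  (cmp 9,6)
bgt loop: taken
lw $t2, 0($t4) → $t2=M[104]=1
xor $t5, $t5, $t2 → $t5=1^1=0
lw $t2, 0($t4) → $t2=M[104]=1
and $t5, $t5, $t2 → $t5=0&1=0
lw $t2, 0($t4) → $t2=M[104]=1
or $t5, $t5, $t2 → $t5=0|1=1
add $t4, $t4, 4 → $t4=104+4=108
sub $t1, $t1, 1 → $t1=9-1=8
cmp $t1, 6  (cmp 8,6)
bgt loop: taken
lw $t2, 0($t4) → $t2=M[108]=17
xor $t5, $t5, $t2 → $t5=1^17=16
lw $t2, 0($t4) → $t2=M[108]=17
and $t5, $t5, $t2 → $t5=16&17=16
lw $t2, 0($t4) → $t2=M[108]=17
or $t5, $t5, $t2 → $t5=16|17=17
add $t4, $t4, 4 → $t4=108+4=112
sub $t1, $t1, 1 → $t1=8-1=7
cmp $t1, 6  (cmp 7,6)
bgt loop: taken
lw $t2, 0($t4) → $t2=M[112]=17
xor $t5, $t5, $t2 → $t5=17^17=0
lw $t2, 0($t4) → $t2=M[112]=17
and $t5, $t5, $t2 → $t5=0&17=0
lw $t2, 0($t4) → $t2=M[112]=17
or $t5, $t5, $t2 → $t5=0|17=17
add $t4, $t4, 4 → $t4=112+4=116
sub $t1, $t1, 1 → $t1=7-1=6
cmp $t1, 6  (cmp 6,6)
bgt loop: not taken
rem $t2, $t2, 10 → $t2=17%10=7
sw $t2, (112) → M[112]=7
halt.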